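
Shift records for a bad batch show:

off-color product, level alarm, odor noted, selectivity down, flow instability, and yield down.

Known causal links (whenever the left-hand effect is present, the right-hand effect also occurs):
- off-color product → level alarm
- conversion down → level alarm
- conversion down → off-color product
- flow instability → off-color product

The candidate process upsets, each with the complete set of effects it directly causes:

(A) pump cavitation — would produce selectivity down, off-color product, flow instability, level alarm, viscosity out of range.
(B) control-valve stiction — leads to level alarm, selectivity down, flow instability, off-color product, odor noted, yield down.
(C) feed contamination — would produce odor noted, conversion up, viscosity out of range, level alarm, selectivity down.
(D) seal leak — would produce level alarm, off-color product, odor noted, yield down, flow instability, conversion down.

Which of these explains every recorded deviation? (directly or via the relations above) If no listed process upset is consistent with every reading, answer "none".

Testing each hypothesis:
(A) pump cavitation — off-color product yes; level alarm yes; odor noted NO; selectivity down yes; flow instability yes; yield down NO
(B) control-valve stiction — accounts for every observation
(C) feed contamination — off-color product NO; level alarm yes; odor noted yes; selectivity down yes; flow instability NO; yield down NO
(D) seal leak — does not account for selectivity down
(B) alone accounts for all the evidence.

B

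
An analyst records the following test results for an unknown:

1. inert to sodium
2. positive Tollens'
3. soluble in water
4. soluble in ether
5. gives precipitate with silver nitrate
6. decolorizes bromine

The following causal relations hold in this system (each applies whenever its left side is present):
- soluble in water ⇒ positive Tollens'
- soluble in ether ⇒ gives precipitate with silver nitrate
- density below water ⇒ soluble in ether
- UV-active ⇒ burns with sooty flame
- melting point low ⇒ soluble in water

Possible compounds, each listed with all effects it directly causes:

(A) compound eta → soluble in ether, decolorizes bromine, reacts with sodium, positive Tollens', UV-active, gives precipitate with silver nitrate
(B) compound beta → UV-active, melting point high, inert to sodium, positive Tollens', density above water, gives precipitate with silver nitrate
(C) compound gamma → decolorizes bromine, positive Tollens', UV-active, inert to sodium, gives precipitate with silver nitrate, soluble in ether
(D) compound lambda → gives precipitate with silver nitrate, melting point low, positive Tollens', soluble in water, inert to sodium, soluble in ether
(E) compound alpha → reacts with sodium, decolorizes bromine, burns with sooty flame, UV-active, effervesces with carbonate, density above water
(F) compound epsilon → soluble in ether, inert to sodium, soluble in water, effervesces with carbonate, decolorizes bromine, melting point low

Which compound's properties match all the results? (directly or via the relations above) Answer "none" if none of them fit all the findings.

Per-candidate check:
(A) compound eta — fails on inert to sodium, soluble in water (predicts reacts with sodium, not inert to sodium)
(B) compound beta — does not account for soluble in water, soluble in ether, decolorizes bromine
(C) compound gamma — inert to sodium yes; positive Tollens' yes; soluble in water NO; soluble in ether yes; gives precipitate with silver nitrate yes; decolorizes bromine yes
(D) compound lambda — inert to sodium yes; positive Tollens' yes; soluble in water yes; soluble in ether yes; gives precipitate with silver nitrate yes; decolorizes bromine NO
(E) compound alpha — fails on inert to sodium, positive Tollens', soluble in water, soluble in ether, gives precipitate with silver nitrate (predicts reacts with sodium, not inert to sodium)
(F) compound epsilon — accounts for every observation (positive Tollens' via soluble in water → positive Tollens')
Only (F) is consistent with every observation.

F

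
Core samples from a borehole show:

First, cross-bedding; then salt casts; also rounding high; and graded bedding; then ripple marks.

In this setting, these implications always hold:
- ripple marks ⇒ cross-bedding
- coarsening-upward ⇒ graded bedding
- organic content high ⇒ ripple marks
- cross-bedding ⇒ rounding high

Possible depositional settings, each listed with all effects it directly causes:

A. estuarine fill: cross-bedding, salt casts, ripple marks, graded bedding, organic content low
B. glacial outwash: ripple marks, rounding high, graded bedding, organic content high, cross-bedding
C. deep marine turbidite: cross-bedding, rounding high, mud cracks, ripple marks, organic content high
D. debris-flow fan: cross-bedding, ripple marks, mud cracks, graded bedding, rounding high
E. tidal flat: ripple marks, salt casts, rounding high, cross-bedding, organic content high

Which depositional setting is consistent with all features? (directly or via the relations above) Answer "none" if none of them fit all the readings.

Testing each hypothesis:
(A) estuarine fill — cross-bedding +; salt casts +; rounding high + (by cross-bedding → rounding high); graded bedding +; ripple marks +
(B) glacial outwash — does not account for salt casts
(C) deep marine turbidite — cross-bedding +; salt casts -; rounding high +; graded bedding -; ripple marks +
(D) debris-flow fan — cross-bedding +; salt casts -; rounding high +; graded bedding +; ripple marks +
(E) tidal flat — cross-bedding +; salt casts +; rounding high +; graded bedding -; ripple marks +
Only (A) is consistent with every observation.

A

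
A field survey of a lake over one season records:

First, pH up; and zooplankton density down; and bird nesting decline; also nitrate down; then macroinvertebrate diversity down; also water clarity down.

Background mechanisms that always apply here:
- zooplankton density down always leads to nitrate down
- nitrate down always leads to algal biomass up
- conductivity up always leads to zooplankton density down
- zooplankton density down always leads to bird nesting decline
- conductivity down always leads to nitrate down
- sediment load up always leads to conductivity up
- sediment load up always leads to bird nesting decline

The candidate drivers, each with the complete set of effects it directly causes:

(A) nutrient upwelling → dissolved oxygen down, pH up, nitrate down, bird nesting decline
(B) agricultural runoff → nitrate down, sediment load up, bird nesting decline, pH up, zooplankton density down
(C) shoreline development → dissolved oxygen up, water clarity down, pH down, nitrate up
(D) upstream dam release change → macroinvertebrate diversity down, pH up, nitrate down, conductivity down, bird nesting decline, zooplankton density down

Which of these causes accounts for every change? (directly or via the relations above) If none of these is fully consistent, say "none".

Testing each hypothesis:
(A) nutrient upwelling — does not account for zooplankton density down, macroinvertebrate diversity down, water clarity down
(B) agricultural runoff — pH up yes; zooplankton density down yes; bird nesting decline yes; nitrate down yes; macroinvertebrate diversity down NO; water clarity down NO
(C) shoreline development — pH up NO; zooplankton density down NO; bird nesting decline NO; nitrate down NO; macroinvertebrate diversity down NO; water clarity down yes
(D) upstream dam release change — pH up yes; zooplankton density down yes; bird nesting decline yes; nitrate down yes; macroinvertebrate diversity down yes; water clarity down NO
No candidate is consistent with all observations.

none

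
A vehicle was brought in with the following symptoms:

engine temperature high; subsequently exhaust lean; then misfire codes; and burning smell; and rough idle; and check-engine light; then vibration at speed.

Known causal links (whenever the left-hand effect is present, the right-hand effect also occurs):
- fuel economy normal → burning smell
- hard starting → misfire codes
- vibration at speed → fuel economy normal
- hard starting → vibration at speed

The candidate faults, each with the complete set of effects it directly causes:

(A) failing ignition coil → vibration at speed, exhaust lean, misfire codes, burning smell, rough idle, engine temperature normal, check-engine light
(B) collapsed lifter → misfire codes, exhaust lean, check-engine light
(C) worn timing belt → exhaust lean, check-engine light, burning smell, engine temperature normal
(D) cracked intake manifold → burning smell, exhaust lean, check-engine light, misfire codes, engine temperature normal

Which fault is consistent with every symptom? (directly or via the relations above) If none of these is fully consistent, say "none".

none

Per-candidate check:
(A) failing ignition coil — fails on engine temperature high (predicts engine temperature normal, not engine temperature high)
(B) collapsed lifter — engine temperature high -; exhaust lean +; misfire codes +; burning smell -; rough idle -; check-engine light +; vibration at speed -
(C) worn timing belt — fails on engine temperature high, misfire codes, rough idle, vibration at speed (predicts engine temperature normal, not engine temperature high)
(D) cracked intake manifold — fails on engine temperature high, rough idle, vibration at speed (predicts engine temperature normal, not engine temperature high)
No candidate is consistent with all observations.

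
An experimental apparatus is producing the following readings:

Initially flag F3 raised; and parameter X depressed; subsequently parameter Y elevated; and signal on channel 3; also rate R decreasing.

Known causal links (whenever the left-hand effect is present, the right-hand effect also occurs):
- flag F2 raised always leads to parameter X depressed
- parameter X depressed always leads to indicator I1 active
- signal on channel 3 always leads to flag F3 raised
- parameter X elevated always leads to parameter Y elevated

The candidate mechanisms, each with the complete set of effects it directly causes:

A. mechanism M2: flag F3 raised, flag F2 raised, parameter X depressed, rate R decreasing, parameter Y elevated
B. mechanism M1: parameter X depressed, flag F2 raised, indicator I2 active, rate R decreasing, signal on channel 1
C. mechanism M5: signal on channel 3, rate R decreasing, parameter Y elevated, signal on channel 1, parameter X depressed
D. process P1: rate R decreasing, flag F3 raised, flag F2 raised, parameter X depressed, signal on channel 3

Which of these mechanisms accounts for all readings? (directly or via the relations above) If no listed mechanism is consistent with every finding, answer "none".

C

Per-candidate check:
(A) mechanism M2 — does not account for signal on channel 3
(B) mechanism M1 — does not account for flag F3 raised, parameter Y elevated, signal on channel 3
(C) mechanism M5 — flag F3 raised match (via signal on channel 3 → flag F3 raised); parameter X depressed match; parameter Y elevated match; signal on channel 3 match; rate R decreasing match
(D) process P1 — flag F3 raised match; parameter X depressed match; parameter Y elevated miss; signal on channel 3 match; rate R decreasing match
Only (C) is consistent with every observation.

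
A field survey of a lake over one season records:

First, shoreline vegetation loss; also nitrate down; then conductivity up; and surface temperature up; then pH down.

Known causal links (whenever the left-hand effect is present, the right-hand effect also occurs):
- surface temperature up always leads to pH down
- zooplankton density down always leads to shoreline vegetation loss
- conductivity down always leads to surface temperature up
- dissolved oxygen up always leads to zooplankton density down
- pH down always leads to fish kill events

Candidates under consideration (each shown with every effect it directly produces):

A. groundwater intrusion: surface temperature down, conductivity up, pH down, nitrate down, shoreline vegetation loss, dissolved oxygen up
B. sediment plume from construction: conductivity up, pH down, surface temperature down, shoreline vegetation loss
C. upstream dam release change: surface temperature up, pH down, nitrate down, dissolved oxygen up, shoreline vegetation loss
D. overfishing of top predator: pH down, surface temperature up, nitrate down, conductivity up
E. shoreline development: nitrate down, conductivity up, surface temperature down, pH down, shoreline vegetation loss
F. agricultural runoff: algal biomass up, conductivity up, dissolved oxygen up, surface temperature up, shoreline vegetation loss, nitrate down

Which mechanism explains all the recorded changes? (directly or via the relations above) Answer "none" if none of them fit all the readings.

F

Checking each candidate against the observations:
(A) groundwater intrusion — fails on surface temperature up (predicts surface temperature down, not surface temperature up)
(B) sediment plume from construction — shoreline vegetation loss yes; nitrate down NO; conductivity up yes; surface temperature up NO; pH down yes
(C) upstream dam release change — does not account for conductivity up
(D) overfishing of top predator — shoreline vegetation loss NO; nitrate down yes; conductivity up yes; surface temperature up yes; pH down yes
(E) shoreline development — fails on surface temperature up (predicts surface temperature down, not surface temperature up)
(F) agricultural runoff — accounts for every observation (pH down by surface temperature up → pH down)
(F) is the only candidate with no mismatches.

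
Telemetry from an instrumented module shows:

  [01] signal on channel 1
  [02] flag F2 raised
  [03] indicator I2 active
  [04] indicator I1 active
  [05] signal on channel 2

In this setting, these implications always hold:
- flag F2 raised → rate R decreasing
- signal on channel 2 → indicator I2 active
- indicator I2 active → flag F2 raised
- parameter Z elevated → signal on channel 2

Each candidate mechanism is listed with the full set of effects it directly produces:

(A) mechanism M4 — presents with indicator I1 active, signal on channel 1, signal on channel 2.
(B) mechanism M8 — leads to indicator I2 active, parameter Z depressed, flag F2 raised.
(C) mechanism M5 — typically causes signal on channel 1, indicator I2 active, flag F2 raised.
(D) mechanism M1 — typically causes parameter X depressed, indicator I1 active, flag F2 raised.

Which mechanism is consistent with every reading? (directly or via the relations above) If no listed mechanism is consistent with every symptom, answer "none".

A

Per-candidate check:
(A) mechanism M4 — signal on channel 1 match; flag F2 raised match (through signal on channel 2 → indicator I2 active → flag F2 raised); indicator I2 active match (through signal on channel 2 → indicator I2 active); indicator I1 active match; signal on channel 2 match
(B) mechanism M8 — does not account for signal on channel 1, indicator I1 active, signal on channel 2
(C) mechanism M5 — does not account for indicator I1 active, signal on channel 2
(D) mechanism M1 — does not account for signal on channel 1, indicator I2 active, signal on channel 2
(A) is the only candidate with no mismatches.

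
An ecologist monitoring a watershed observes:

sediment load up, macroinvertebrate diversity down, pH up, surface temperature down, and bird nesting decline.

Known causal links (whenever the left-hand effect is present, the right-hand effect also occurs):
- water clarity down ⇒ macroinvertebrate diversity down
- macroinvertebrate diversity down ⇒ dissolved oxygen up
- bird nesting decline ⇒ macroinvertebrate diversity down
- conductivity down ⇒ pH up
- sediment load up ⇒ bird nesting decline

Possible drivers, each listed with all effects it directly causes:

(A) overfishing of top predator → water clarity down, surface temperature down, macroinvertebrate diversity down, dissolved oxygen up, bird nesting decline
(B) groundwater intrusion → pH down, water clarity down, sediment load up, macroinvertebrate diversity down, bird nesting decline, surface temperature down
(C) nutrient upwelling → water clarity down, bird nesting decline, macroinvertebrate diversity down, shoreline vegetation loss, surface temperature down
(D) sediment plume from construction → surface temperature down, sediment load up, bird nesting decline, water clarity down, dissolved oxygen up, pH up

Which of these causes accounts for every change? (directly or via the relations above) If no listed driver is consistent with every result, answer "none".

D

Per-candidate check:
(A) overfishing of top predator — does not account for sediment load up, pH up
(B) groundwater intrusion — sediment load up yes; macroinvertebrate diversity down yes; pH up NO; surface temperature down yes; bird nesting decline yes
(C) nutrient upwelling — does not account for sediment load up, pH up
(D) sediment plume from construction — sediment load up yes; macroinvertebrate diversity down yes (via bird nesting decline → macroinvertebrate diversity down); pH up yes; surface temperature down yes; bird nesting decline yes
(D) is the only candidate with no mismatches.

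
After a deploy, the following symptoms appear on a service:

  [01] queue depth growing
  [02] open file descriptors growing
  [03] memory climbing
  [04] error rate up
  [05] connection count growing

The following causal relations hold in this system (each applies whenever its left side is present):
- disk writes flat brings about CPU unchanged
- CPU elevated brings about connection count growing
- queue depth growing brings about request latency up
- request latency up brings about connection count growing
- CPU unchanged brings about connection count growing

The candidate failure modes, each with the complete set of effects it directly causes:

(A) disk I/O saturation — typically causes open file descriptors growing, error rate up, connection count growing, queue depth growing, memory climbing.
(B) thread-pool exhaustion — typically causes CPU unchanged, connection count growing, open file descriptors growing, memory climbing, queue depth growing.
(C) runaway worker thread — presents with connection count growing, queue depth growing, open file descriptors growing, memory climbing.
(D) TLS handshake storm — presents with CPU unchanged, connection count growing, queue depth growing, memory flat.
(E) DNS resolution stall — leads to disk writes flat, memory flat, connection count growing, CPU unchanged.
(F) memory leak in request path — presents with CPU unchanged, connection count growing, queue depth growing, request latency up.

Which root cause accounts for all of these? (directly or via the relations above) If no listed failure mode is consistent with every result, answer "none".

A

Testing each hypothesis:
(A) disk I/O saturation — accounts for every observation
(B) thread-pool exhaustion — queue depth growing +; open file descriptors growing +; memory climbing +; error rate up -; connection count growing +
(C) runaway worker thread — does not account for error rate up
(D) TLS handshake storm — queue depth growing +; open file descriptors growing -; memory climbing -; error rate up -; connection count growing +
(E) DNS resolution stall — fails on queue depth growing, open file descriptors growing, memory climbing, error rate up (predicts memory flat, not memory climbing)
(F) memory leak in request path — queue depth growing +; open file descriptors growing -; memory climbing -; error rate up -; connection count growing +
(A) is the only candidate with no mismatches.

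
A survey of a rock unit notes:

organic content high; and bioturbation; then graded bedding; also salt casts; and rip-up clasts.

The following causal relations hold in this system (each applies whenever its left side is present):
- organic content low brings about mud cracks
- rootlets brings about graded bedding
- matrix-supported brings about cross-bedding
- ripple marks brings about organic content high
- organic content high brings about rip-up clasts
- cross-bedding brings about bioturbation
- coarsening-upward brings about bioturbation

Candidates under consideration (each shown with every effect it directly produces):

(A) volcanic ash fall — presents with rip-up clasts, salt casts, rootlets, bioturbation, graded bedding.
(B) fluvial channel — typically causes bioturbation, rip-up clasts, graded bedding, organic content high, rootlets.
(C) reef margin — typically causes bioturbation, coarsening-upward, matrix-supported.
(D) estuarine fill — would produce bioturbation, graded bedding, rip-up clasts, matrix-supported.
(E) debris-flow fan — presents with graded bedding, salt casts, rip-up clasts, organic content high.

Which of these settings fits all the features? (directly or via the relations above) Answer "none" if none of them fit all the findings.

none

Per-candidate check:
(A) volcanic ash fall — organic content high miss; bioturbation match; graded bedding match; salt casts match; rip-up clasts match
(B) fluvial channel — does not account for salt casts
(C) reef margin — does not account for organic content high, graded bedding, salt casts, rip-up clasts
(D) estuarine fill — organic content high miss; bioturbation match; graded bedding match; salt casts miss; rip-up clasts match
(E) debris-flow fan — does not account for bioturbation
No candidate is consistent with all observations.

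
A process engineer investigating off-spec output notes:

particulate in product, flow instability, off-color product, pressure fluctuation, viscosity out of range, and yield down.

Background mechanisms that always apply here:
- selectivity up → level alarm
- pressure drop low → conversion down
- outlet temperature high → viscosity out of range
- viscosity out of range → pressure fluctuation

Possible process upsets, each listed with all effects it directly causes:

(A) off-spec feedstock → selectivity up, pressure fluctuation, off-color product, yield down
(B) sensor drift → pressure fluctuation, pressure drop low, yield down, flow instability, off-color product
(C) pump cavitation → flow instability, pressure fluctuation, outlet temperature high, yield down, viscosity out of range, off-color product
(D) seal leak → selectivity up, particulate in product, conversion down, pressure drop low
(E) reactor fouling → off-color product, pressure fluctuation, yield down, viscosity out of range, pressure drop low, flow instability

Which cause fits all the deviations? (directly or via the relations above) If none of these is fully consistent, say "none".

Checking each candidate against the observations:
(A) off-spec feedstock — particulate in product -; flow instability -; off-color product +; pressure fluctuation +; viscosity out of range -; yield down +
(B) sensor drift — does not account for particulate in product, viscosity out of range
(C) pump cavitation — does not account for particulate in product
(D) seal leak — particulate in product +; flow instability -; off-color product -; pressure fluctuation -; viscosity out of range -; yield down -
(E) reactor fouling — particulate in product -; flow instability +; off-color product +; pressure fluctuation +; viscosity out of range +; yield down +
None of the listed candidates fits everything.

none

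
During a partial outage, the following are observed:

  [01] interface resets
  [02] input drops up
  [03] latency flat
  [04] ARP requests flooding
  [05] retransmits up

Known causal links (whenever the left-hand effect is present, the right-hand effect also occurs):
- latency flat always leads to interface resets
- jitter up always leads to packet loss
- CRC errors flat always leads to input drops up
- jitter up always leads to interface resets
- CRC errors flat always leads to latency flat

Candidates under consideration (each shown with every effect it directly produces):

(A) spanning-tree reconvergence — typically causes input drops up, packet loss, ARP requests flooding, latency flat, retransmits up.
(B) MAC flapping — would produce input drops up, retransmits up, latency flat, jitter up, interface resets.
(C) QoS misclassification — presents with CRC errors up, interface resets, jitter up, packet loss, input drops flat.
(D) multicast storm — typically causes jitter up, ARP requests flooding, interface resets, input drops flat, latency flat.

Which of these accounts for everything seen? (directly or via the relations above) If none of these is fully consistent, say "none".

Per-candidate check:
(A) spanning-tree reconvergence — interface resets yes (via latency flat → interface resets); input drops up yes; latency flat yes; ARP requests flooding yes; retransmits up yes
(B) MAC flapping — interface resets yes; input drops up yes; latency flat yes; ARP requests flooding NO; retransmits up yes
(C) QoS misclassification — interface resets yes; input drops up NO; latency flat NO; ARP requests flooding NO; retransmits up NO
(D) multicast storm — fails on input drops up, retransmits up (predicts input drops flat, not input drops up)
(A) is the only candidate with no mismatches.

A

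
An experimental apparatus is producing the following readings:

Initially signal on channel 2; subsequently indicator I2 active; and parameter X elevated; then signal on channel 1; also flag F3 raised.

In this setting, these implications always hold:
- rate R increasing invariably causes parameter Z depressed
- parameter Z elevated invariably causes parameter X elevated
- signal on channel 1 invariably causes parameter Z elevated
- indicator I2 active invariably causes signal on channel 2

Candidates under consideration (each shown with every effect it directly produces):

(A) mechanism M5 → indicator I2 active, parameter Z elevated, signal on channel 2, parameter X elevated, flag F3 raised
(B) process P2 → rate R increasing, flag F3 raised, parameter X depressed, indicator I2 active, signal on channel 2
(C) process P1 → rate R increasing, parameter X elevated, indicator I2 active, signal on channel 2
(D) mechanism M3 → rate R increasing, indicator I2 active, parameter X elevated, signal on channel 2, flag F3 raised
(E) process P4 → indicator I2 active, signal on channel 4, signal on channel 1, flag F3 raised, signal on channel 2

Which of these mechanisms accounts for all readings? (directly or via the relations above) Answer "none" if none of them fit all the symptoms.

Testing each hypothesis:
(A) mechanism M5 — does not account for signal on channel 1
(B) process P2 — signal on channel 2 ✓; indicator I2 active ✓; parameter X elevated ✗; signal on channel 1 ✗; flag F3 raised ✓
(C) process P1 — does not account for signal on channel 1, flag F3 raised
(D) mechanism M3 — signal on channel 2 ✓; indicator I2 active ✓; parameter X elevated ✓; signal on channel 1 ✗; flag F3 raised ✓
(E) process P4 — signal on channel 2 ✓; indicator I2 active ✓; parameter X elevated ✓ (by signal on channel 1 → parameter Z elevated → parameter X elevated); signal on channel 1 ✓; flag F3 raised ✓
Only (E) is consistent with every observation.

E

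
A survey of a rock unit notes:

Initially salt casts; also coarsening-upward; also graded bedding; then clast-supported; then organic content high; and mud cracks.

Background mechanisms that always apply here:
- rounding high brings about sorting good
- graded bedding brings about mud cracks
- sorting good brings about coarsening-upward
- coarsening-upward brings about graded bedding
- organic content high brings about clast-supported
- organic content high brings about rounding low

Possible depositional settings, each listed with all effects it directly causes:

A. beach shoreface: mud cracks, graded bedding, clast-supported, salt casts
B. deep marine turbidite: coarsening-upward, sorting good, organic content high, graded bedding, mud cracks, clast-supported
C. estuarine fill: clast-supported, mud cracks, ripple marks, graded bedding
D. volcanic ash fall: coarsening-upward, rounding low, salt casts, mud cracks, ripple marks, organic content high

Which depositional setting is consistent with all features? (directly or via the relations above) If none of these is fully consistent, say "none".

D

Testing each hypothesis:
(A) beach shoreface — salt casts +; coarsening-upward -; graded bedding +; clast-supported +; organic content high -; mud cracks +
(B) deep marine turbidite — salt casts -; coarsening-upward +; graded bedding +; clast-supported +; organic content high +; mud cracks +
(C) estuarine fill — does not account for salt casts, coarsening-upward, organic content high
(D) volcanic ash fall — accounts for every observation (graded bedding by coarsening-upward → graded bedding)
Only (D) is consistent with every observation.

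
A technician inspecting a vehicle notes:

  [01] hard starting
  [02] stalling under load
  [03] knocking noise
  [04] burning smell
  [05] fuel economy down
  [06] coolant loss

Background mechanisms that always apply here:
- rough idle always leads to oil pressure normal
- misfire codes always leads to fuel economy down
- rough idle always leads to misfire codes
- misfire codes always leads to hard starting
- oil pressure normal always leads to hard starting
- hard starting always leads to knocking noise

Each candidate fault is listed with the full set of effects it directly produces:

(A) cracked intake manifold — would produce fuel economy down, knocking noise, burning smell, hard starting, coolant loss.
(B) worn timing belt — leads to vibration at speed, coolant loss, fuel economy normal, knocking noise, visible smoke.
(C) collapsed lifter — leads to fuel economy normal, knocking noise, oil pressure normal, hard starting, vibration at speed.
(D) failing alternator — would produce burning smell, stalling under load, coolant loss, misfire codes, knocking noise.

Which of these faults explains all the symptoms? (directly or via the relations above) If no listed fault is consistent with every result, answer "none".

D

Checking each candidate against the observations:
(A) cracked intake manifold — hard starting ✓; stalling under load ✗; knocking noise ✓; burning smell ✓; fuel economy down ✓; coolant loss ✓
(B) worn timing belt — fails on hard starting, stalling under load, burning smell, fuel economy down (predicts fuel economy normal, not fuel economy down)
(C) collapsed lifter — fails on stalling under load, burning smell, fuel economy down, coolant loss (predicts fuel economy normal, not fuel economy down)
(D) failing alternator — hard starting ✓ (by misfire codes → hard starting); stalling under load ✓; knocking noise ✓; burning smell ✓; fuel economy down ✓ (by misfire codes → fuel economy down); coolant loss ✓
(D) is the only candidate with no mismatches.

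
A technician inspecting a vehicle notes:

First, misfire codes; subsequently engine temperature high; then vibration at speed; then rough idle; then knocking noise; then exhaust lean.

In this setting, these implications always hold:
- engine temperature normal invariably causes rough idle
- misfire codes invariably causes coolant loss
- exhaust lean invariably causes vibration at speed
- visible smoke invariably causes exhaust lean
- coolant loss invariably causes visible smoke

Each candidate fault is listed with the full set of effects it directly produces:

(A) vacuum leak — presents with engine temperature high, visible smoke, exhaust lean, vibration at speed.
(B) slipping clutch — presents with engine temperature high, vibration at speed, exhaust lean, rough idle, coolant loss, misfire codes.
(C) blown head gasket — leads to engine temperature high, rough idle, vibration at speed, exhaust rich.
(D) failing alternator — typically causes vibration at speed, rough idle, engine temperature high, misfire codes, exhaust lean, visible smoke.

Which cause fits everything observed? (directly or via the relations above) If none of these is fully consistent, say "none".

none

For each candidate, compare predicted effects to what was observed:
(A) vacuum leak — misfire codes NO; engine temperature high yes; vibration at speed yes; rough idle NO; knocking noise NO; exhaust lean yes
(B) slipping clutch — does not account for knocking noise
(C) blown head gasket — fails on misfire codes, knocking noise, exhaust lean (predicts exhaust rich, not exhaust lean)
(D) failing alternator — misfire codes yes; engine temperature high yes; vibration at speed yes; rough idle yes; knocking noise NO; exhaust lean yes
No candidate is consistent with all observations.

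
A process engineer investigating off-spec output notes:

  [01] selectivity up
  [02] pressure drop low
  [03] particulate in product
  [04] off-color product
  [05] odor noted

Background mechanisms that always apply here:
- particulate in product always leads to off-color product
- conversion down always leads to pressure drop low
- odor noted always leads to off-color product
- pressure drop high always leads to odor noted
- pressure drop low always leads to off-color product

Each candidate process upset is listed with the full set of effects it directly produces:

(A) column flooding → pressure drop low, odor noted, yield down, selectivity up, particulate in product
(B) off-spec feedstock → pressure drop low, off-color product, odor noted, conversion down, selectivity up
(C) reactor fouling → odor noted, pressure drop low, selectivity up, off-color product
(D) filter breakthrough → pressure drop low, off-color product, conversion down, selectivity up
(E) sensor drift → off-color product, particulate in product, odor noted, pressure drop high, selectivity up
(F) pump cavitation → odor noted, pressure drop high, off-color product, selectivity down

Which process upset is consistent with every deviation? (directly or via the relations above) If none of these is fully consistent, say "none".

A

For each candidate, compare predicted effects to what was observed:
(A) column flooding — selectivity up match; pressure drop low match; particulate in product match; off-color product match (through particulate in product → off-color product); odor noted match
(B) off-spec feedstock — does not account for particulate in product
(C) reactor fouling — selectivity up match; pressure drop low match; particulate in product miss; off-color product match; odor noted match
(D) filter breakthrough — does not account for particulate in product, odor noted
(E) sensor drift — selectivity up match; pressure drop low miss; particulate in product match; off-color product match; odor noted match
(F) pump cavitation — selectivity up miss; pressure drop low miss; particulate in product miss; off-color product match; odor noted match
(A) alone accounts for all the evidence.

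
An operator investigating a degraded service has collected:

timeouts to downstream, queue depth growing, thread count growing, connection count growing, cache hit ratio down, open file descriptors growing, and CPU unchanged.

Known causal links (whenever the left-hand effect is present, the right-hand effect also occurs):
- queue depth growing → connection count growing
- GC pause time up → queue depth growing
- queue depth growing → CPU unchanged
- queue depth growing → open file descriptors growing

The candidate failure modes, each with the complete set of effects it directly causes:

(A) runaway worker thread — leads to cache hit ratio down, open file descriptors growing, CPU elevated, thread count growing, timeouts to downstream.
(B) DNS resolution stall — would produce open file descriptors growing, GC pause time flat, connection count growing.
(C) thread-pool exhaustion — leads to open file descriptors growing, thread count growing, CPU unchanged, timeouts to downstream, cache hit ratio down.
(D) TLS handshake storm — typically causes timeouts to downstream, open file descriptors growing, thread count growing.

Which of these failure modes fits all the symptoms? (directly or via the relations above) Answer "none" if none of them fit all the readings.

For each candidate, compare predicted effects to what was observed:
(A) runaway worker thread — timeouts to downstream ✓; queue depth growing ✗; thread count growing ✓; connection count growing ✗; cache hit ratio down ✓; open file descriptors growing ✓; CPU unchanged ✗
(B) DNS resolution stall — timeouts to downstream ✗; queue depth growing ✗; thread count growing ✗; connection count growing ✓; cache hit ratio down ✗; open file descriptors growing ✓; CPU unchanged ✗
(C) thread-pool exhaustion — timeouts to downstream ✓; queue depth growing ✗; thread count growing ✓; connection count growing ✗; cache hit ratio down ✓; open file descriptors growing ✓; CPU unchanged ✓
(D) TLS handshake storm — does not account for queue depth growing, connection count growing, cache hit ratio down, CPU unchanged
No candidate is consistent with all observations.

none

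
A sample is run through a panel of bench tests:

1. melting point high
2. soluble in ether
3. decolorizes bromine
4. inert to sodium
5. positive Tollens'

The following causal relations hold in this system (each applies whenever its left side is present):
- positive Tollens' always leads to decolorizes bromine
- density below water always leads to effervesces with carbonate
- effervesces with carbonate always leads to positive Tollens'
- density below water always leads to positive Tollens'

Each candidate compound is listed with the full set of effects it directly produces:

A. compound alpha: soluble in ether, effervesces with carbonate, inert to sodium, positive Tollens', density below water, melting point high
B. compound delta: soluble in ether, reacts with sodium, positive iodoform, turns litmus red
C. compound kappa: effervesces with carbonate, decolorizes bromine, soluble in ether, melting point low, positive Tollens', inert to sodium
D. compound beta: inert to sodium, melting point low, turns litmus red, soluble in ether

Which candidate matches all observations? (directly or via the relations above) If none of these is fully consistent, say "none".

A

Checking each candidate against the observations:
(A) compound alpha — melting point high match; soluble in ether match; decolorizes bromine match (via positive Tollens' → decolorizes bromine); inert to sodium match; positive Tollens' match
(B) compound delta — melting point high miss; soluble in ether match; decolorizes bromine miss; inert to sodium miss; positive Tollens' miss
(C) compound kappa — fails on melting point high (predicts melting point low, not melting point high)
(D) compound beta — melting point high miss; soluble in ether match; decolorizes bromine miss; inert to sodium match; positive Tollens' miss
(A) is the only candidate with no mismatches.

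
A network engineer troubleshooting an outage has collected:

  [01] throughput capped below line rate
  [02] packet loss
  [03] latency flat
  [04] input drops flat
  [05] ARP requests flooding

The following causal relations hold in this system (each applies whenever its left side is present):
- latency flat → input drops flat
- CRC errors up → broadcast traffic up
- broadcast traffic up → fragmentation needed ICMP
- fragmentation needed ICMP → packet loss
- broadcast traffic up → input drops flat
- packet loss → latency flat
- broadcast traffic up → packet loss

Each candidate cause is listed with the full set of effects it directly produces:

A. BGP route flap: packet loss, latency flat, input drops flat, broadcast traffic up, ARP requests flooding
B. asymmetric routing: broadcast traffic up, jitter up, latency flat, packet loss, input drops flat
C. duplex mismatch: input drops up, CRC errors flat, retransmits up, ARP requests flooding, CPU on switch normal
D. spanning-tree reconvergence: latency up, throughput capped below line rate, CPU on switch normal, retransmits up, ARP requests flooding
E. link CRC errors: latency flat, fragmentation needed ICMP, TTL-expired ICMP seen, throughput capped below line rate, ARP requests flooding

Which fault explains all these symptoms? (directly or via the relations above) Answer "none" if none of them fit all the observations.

Testing each hypothesis:
(A) BGP route flap — does not account for throughput capped below line rate
(B) asymmetric routing — throughput capped below line rate -; packet loss +; latency flat +; input drops flat +; ARP requests flooding -
(C) duplex mismatch — fails on throughput capped below line rate, packet loss, latency flat, input drops flat (predicts input drops up, not input drops flat)
(D) spanning-tree reconvergence — fails on packet loss, latency flat, input drops flat (predicts latency up, not latency flat)
(E) link CRC errors — throughput capped below line rate +; packet loss + (through fragmentation needed ICMP → packet loss); latency flat +; input drops flat + (through latency flat → input drops flat); ARP requests flooding +
Only (E) is consistent with every observation.

E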